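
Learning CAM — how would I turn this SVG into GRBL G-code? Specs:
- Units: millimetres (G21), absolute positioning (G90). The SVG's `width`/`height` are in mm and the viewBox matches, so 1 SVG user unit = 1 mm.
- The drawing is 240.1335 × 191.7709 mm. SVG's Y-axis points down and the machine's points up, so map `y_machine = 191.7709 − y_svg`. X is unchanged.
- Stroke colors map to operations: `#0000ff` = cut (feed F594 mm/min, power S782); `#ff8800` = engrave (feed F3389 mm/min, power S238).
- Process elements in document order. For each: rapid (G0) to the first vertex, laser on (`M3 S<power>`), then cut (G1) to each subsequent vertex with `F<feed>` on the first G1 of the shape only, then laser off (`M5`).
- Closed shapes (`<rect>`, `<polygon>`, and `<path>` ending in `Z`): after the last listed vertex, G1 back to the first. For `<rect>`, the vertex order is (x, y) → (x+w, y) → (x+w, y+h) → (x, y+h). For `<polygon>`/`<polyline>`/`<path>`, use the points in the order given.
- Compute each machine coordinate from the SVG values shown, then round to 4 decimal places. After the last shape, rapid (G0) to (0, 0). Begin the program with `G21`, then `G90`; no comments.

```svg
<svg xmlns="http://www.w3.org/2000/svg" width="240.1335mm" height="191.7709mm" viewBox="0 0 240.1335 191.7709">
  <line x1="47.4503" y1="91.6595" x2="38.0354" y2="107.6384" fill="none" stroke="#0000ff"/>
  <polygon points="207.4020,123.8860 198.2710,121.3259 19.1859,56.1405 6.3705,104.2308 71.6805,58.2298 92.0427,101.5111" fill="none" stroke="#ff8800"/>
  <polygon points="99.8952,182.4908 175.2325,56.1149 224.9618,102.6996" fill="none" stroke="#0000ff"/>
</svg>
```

1 u = 1 mm; y_m = 191.7709 − y.

[1] `<line>` line segment, #0000ff→cut S782 F594: (47.4503,100.1114) → (38.0354,84.1325)

[2] `<polygon>` closed polygon, #ff8800→engrave S238 F3389: (207.4020,67.8849) → (198.2710,70.4450) → (19.1859,135.6304) → (6.3705,87.5401) → (71.6805,133.5411) → (92.0427,90.2598) → (207.4020,67.8849) (closed)

[3] `<polygon>` closed polygon, #0000ff→cut S782 F594: (99.8952,9.2801) → (175.2325,135.6560) → (224.9618,89.0713) → (99.8952,9.2801) (closed)

G21
G90
G0 X47.4503 Y100.1114
M3 S782
G1 X38.0354 Y84.1325 F594
M5
G0 X207.4020 Y67.8849
M3 S238
G1 X198.2710 Y70.4450 F3389
G1 X19.1859 Y135.6304
G1 X6.3705 Y87.5401
G1 X71.6805 Y133.5411
G1 X92.0427 Y90.2598
G1 X207.4020 Y67.8849
M5
G0 X99.8952 Y9.2801
M3 S782
G1 X175.2325 Y135.6560 F594
G1 X224.9618 Y89.0713
G1 X99.8952 Y9.2801
M5
G0 X0.0000 Y0.0000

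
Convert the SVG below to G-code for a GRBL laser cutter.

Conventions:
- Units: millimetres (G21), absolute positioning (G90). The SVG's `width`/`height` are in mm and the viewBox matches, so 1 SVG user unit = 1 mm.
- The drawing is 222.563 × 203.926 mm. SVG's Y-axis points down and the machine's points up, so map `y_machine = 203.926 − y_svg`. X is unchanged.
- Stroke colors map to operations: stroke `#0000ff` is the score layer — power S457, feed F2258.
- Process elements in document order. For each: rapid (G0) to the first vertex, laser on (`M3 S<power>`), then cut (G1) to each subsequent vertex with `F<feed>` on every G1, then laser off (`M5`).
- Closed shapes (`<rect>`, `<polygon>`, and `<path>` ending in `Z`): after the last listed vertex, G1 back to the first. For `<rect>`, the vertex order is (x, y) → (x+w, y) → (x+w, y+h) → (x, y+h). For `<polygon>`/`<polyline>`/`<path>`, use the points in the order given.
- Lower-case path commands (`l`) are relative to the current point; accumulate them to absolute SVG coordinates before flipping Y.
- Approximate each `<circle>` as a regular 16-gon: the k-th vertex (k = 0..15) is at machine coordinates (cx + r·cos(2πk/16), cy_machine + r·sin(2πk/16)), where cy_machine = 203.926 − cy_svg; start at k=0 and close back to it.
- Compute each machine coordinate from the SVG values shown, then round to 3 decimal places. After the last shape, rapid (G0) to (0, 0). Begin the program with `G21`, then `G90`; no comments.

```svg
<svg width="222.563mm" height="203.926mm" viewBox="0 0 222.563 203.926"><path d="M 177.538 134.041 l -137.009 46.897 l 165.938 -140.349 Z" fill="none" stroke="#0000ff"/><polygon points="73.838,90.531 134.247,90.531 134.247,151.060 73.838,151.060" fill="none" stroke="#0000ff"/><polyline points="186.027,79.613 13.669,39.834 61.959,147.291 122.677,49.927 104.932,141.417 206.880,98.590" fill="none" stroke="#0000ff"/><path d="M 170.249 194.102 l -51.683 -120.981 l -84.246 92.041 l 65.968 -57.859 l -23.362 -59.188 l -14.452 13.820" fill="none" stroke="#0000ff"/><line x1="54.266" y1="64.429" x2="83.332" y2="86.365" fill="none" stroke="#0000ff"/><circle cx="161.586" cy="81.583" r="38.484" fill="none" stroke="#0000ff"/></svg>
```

G21
G90
G0 X177.538 Y69.885
M3 S457
G1 X40.529 Y22.988 F2258
G1 X206.467 Y163.337 F2258
G1 X177.538 Y69.885 F2258
M5
G0 X73.838 Y113.395
M3 S457
G1 X134.247 Y113.395 F2258
G1 X134.247 Y52.866 F2258
G1 X73.838 Y52.866 F2258
G1 X73.838 Y113.395 F2258
M5
G0 X186.027 Y124.313
M3 S457
G1 X13.669 Y164.092 F2258
G1 X61.959 Y56.635 F2258
G1 X122.677 Y153.999 F2258
G1 X104.932 Y62.509 F2258
G1 X206.880 Y105.336 F2258
M5
G0 X170.249 Y9.824
M3 S457
G1 X118.566 Y130.805 F2258
G1 X34.320 Y38.764 F2258
G1 X100.288 Y96.623 F2258
G1 X76.926 Y155.811 F2258
G1 X62.474 Y141.991 F2258
M5
G0 X54.266 Y139.497
M3 S457
G1 X83.332 Y117.561 F2258
M5
G0 X200.070 Y122.343
M3 S457
G1 X197.141 Y137.070 F2258
G1 X188.798 Y149.555 F2258
G1 X176.313 Y157.898 F2258
G1 X161.586 Y160.827 F2258
G1 X146.859 Y157.898 F2258
G1 X134.374 Y149.555 F2258
G1 X126.031 Y137.070 F2258
G1 X123.102 Y122.343 F2258
G1 X126.031 Y107.616 F2258
G1 X134.374 Y95.131 F2258
G1 X146.859 Y86.788 F2258
G1 X161.586 Y83.859 F2258
G1 X176.313 Y86.788 F2258
G1 X188.798 Y95.131 F2258
G1 X197.141 Y107.616 F2258
G1 X200.070 Y122.343 F2258
M5
G0 X0.000 Y0.000

viewBox `0 0 222.563 203.926` with mm width/height → 1 unit = 1 mm. Flip: y_m = 203.926 − y_svg.

**Shape 1** — `<path>` closed polygon, stroke `#0000ff` → score (S457, F2258). Machine vertices: (177.538,69.885) → (40.529,22.988) → (206.467,163.337) → (177.538,69.885). Closed: final G1 returns to the first vertex.

**Shape 2** — `<polygon>` rectangle, stroke `#0000ff` → score (S457, F2258). Machine vertices: (73.838,113.395) → (134.247,113.395) → (134.247,52.866) → (73.838,52.866) → (73.838,113.395). Closed: final G1 returns to the first vertex.

**Shape 3** — `<polyline>` open polyline, stroke `#0000ff` → score (S457, F2258). Machine vertices: (186.027,124.313) → (13.669,164.092) → (61.959,56.635) → (122.677,153.999) → (104.932,62.509) → (206.880,105.336). Open path.

**Shape 4** — `<path>` open polyline, stroke `#0000ff` → score (S457, F2258). Machine vertices: (170.249,9.824) → (118.566,130.805) → (34.320,38.764) → (100.288,96.623) → (76.926,155.811) → (62.474,141.991). Open path.

**Shape 5** — `<line>` line segment, stroke `#0000ff` → score (S457, F2258). Machine vertices: (54.266,139.497) → (83.332,117.561). Open path.

**Shape 6** — `<circle>` circle, stroke `#0000ff` → score (S457, F2258). Machine vertices: (200.070,122.343) → (197.141,137.070) → (188.798,149.555) → (176.313,157.898) → (161.586,160.827) → (146.859,157.898) → (134.374,149.555) → (126.031,137.070) → (123.102,122.343) → (126.031,107.616) → (134.374,95.131) → (146.859,86.788) → (161.586,83.859) → (176.313,86.788) → (188.798,95.131) → (197.141,107.616) → (200.070,122.343). Closed: final G1 returns to the first vertex.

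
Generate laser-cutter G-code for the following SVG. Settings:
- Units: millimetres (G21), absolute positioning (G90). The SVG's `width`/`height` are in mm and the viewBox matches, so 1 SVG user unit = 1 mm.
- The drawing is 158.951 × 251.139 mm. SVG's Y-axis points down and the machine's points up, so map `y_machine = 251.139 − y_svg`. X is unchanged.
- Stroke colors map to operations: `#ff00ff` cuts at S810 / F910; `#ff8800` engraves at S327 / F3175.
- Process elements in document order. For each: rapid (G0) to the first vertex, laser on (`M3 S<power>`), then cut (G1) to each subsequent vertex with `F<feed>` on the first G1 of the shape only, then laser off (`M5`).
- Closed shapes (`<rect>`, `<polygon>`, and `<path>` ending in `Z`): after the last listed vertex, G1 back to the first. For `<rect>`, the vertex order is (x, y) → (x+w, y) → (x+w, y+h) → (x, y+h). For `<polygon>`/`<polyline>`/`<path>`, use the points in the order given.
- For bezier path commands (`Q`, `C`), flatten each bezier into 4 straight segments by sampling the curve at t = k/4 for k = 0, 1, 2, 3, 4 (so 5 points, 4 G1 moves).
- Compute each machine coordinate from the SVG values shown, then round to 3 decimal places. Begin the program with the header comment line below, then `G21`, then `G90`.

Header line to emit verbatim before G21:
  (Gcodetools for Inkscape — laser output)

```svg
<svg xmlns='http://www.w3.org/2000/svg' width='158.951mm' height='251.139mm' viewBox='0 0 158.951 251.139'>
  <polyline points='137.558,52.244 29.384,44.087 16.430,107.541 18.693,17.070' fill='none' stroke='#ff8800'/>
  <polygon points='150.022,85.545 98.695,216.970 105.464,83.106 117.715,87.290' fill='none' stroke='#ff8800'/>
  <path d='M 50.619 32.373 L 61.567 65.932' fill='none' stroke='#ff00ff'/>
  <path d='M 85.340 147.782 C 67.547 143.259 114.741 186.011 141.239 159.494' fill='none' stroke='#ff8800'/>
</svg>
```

(Gcodetools for Inkscape — laser output)
G21
G90
G0 X137.558 Y198.895
M3 S327
G1 X29.384 Y207.052 F3175
G1 X16.430 Y143.598
G1 X18.693 Y234.069
M5
G0 X150.022 Y165.594
M3 S327
G1 X98.695 Y34.169 F3175
G1 X105.464 Y168.033
G1 X117.715 Y163.849
G1 X150.022 Y165.594
M5
G0 X50.619 Y218.766
M3 S810
G1 X61.567 Y185.207 F910
M5
G0 X85.340 Y103.357
M3 S327
G1 X82.842 Y99.706 F3175
G1 X96.680 Y89.253
G1 X118.824 Y82.924
G1 X141.239 Y91.645
M5

Since the viewBox matches the mm dimensions, user units are millimetres directly. The only transform is the Y-flip y_m = 251.139 − y_svg.

Shape 1 is a open polyline drawn with `<polyline>`. Its stroke #ff8800 means engrave at S327, F3175. After flipping Y the toolpath is (137.558,198.895) → (29.384,207.052) → (16.430,143.598) → (18.693,234.069).

Shape 2 is a closed polygon drawn with `<polygon>`. Its stroke #ff8800 means engrave at S327, F3175. After flipping Y the toolpath is (150.022,165.594) → (98.695,34.169) → (105.464,168.033) → (117.715,163.849) → (150.022,165.594), returning to the start.

Shape 3 is a line segment drawn with `<path>`. Its stroke #ff00ff means cut at S810, F910. After flipping Y the toolpath is (50.619,218.766) → (61.567,185.207).

Shape 4 is a cubic bezier drawn with `<path>`. Its stroke #ff8800 means engrave at S327, F3175. After flipping Y the toolpath is (85.340,103.357) → (82.842,99.706) → (96.680,89.253) → (118.824,82.924) → (141.239,91.645).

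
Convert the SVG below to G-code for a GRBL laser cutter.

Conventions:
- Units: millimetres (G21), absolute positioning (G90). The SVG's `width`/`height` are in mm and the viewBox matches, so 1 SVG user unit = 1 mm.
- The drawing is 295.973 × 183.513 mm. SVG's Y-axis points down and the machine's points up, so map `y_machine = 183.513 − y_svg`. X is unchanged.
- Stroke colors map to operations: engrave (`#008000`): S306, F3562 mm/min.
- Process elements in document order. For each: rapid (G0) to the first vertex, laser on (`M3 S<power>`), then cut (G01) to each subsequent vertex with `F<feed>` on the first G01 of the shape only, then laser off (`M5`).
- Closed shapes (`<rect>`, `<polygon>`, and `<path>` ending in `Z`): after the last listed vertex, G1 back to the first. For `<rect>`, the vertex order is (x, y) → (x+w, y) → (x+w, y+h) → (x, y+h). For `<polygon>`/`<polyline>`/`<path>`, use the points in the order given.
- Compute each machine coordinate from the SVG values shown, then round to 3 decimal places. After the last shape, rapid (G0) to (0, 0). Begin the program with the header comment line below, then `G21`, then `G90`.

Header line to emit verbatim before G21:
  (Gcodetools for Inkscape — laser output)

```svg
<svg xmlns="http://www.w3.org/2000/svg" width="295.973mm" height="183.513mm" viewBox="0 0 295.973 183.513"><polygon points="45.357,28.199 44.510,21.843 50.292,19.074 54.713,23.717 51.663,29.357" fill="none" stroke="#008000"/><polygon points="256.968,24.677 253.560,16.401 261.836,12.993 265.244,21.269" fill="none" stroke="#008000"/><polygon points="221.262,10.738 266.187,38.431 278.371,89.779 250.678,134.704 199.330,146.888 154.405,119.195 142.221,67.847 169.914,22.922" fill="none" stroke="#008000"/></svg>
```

Since the viewBox matches the mm dimensions, user units are millimetres directly. The only transform is the Y-flip y_m = 183.513 − y_svg.

Shape 1 is a regular polygon drawn with `<polygon>`. Its stroke #008000 means engrave at S306, F3562. After flipping Y the toolpath is (45.357,155.314) → (44.510,161.670) → (50.292,164.439) → (54.713,159.796) → (51.663,154.156) → (45.357,155.314), returning to the start.

Shape 2 is a regular polygon drawn with `<polygon>`. Its stroke #008000 means engrave at S306, F3562. After flipping Y the toolpath is (256.968,158.836) → (253.560,167.112) → (261.836,170.520) → (265.244,162.244) → (256.968,158.836), returning to the start.

Shape 3 is a regular polygon drawn with `<polygon>`. Its stroke #008000 means engrave at S306, F3562. After flipping Y the toolpath is (221.262,172.775) → (266.187,145.082) → (278.371,93.734) → (250.678,48.809) → (199.330,36.625) → (154.405,64.318) → (142.221,115.666) → (169.914,160.591) → (221.262,172.775), returning to the start.

(Gcodetools for Inkscape — laser output)
G21
G90
G0 X45.357 Y155.314
M3 S306
G01 X44.510 Y161.670 F3562
G01 X50.292 Y164.439
G01 X54.713 Y159.796
G01 X51.663 Y154.156
G01 X45.357 Y155.314
M5
G0 X256.968 Y158.836
M3 S306
G01 X253.560 Y167.112 F3562
G01 X261.836 Y170.520
G01 X265.244 Y162.244
G01 X256.968 Y158.836
M5
G0 X221.262 Y172.775
M3 S306
G01 X266.187 Y145.082 F3562
G01 X278.371 Y93.734
G01 X250.678 Y48.809
G01 X199.330 Y36.625
G01 X154.405 Y64.318
G01 X142.221 Y115.666
G01 X169.914 Y160.591
G01 X221.262 Y172.775
M5
G0 X0.000 Y0.000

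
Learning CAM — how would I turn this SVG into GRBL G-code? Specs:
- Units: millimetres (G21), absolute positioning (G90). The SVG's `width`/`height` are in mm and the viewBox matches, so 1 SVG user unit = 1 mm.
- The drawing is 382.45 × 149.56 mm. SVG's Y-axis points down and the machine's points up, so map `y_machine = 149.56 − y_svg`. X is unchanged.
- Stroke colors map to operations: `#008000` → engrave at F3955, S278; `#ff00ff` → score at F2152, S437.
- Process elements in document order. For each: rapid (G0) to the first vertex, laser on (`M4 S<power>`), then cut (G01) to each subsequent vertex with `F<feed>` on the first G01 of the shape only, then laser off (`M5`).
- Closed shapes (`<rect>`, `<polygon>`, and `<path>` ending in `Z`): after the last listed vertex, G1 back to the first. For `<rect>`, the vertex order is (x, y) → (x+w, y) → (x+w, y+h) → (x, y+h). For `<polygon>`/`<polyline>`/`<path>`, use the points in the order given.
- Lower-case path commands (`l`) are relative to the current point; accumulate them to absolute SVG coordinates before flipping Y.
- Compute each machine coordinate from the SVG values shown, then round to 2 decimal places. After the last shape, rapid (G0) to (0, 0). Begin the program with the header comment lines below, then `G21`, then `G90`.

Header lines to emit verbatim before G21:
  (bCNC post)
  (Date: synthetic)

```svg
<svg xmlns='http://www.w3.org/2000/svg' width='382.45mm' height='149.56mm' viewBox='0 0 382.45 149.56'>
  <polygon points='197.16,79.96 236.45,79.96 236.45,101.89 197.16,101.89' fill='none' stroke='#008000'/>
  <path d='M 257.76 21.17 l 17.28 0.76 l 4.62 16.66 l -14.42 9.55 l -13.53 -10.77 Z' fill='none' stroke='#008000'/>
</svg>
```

(bCNC post)
(Date: synthetic)
G21
G90
G0 X197.16 Y69.60
M4 S278
G01 X236.45 Y69.60 F3955
G01 X236.45 Y47.67
G01 X197.16 Y47.67
G01 X197.16 Y69.60
M5
G0 X257.76 Y128.39
M4 S278
G01 X275.04 Y127.63 F3955
G01 X279.66 Y110.97
G01 X265.24 Y101.42
G01 X251.71 Y112.19
G01 X257.76 Y128.39
M5
G0 X0.00 Y0.00

Since the viewBox matches the mm dimensions, user units are millimetres directly. The only transform is the Y-flip y_m = 149.56 − y_svg.

Shape 1 is a rectangle drawn with `<polygon>`. Its stroke #008000 means engrave at S278, F3955. After flipping Y the toolpath is (197.16,69.60) → (236.45,69.60) → (236.45,47.67) → (197.16,47.67) → (197.16,69.60), returning to the start.

Shape 2 is a regular polygon drawn with `<path>`. Its stroke #008000 means engrave at S278, F3955. After flipping Y the toolpath is (257.76,128.39) → (275.04,127.63) → (279.66,110.97) → (265.24,101.42) → (251.71,112.19) → (257.76,128.39), returning to the start.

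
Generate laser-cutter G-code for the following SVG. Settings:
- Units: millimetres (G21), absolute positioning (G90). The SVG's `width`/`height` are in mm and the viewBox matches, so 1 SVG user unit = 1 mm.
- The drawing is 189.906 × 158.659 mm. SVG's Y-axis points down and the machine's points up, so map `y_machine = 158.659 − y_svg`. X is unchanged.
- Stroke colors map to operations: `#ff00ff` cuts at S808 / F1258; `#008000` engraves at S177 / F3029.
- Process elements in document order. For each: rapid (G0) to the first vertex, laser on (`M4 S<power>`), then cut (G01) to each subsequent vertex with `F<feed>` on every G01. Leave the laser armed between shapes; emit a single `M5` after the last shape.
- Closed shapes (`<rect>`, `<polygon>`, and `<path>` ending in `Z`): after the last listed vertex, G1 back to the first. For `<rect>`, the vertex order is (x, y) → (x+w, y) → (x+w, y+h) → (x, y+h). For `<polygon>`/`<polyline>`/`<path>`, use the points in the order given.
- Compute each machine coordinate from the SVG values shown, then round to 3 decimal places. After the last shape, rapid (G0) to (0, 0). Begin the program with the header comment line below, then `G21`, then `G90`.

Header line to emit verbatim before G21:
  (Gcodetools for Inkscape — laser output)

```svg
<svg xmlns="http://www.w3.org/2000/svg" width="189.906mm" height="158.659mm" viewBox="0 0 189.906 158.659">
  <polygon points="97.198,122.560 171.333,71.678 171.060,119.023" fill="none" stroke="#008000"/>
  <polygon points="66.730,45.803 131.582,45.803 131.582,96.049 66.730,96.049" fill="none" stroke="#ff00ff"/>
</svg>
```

(Gcodetools for Inkscape — laser output)
G21
G90
G0 X97.198 Y36.099
M4 S177
G01 X171.333 Y86.981 F3029
G01 X171.060 Y39.636 F3029
G01 X97.198 Y36.099 F3029
G0 X66.730 Y112.856
M4 S808
G01 X131.582 Y112.856 F1258
G01 X131.582 Y62.610 F1258
G01 X66.730 Y62.610 F1258
G01 X66.730 Y112.856 F1258
M5
G0 X0.000 Y0.000

Since the viewBox matches the mm dimensions, user units are millimetres directly. The only transform is the Y-flip y_m = 158.659 − y_svg.

Shape 1 is a closed polygon drawn with `<polygon>`. Its stroke #008000 means engrave at S177, F3029. After flipping Y the toolpath is (97.198,36.099) → (171.333,86.981) → (171.060,39.636) → (97.198,36.099), returning to the start.

Shape 2 is a rectangle drawn with `<polygon>`. Its stroke #ff00ff means cut at S808, F1258. After flipping Y the toolpath is (66.730,112.856) → (131.582,112.856) → (131.582,62.610) → (66.730,62.610) → (66.730,112.856), returning to the start.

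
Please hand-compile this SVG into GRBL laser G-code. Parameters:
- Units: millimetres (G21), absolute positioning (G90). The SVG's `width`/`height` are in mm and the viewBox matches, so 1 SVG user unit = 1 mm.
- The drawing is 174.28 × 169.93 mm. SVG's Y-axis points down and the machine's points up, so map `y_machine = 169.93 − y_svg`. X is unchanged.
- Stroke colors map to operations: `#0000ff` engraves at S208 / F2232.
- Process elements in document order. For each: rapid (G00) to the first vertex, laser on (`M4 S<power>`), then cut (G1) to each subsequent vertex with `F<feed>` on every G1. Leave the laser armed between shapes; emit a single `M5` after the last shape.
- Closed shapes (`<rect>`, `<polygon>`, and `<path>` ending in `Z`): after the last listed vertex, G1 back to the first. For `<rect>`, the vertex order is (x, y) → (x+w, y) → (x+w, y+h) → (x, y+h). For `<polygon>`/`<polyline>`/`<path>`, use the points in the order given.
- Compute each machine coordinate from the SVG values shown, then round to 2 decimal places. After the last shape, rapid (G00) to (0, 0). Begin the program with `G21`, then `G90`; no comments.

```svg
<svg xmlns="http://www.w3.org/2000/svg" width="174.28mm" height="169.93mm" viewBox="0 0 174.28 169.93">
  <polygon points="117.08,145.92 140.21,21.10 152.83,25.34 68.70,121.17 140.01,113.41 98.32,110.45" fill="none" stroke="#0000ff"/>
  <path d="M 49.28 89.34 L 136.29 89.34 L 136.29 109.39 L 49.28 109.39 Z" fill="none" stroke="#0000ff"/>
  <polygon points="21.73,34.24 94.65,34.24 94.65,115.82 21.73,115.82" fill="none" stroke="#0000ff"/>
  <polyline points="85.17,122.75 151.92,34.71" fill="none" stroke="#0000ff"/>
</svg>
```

G21
G90
G00 X117.08 Y24.01
M4 S208
G1 X140.21 Y148.83 F2232
G1 X152.83 Y144.59 F2232
G1 X68.70 Y48.76 F2232
G1 X140.01 Y56.52 F2232
G1 X98.32 Y59.48 F2232
G1 X117.08 Y24.01 F2232
G00 X49.28 Y80.59
M4 S208
G1 X136.29 Y80.59 F2232
G1 X136.29 Y60.54 F2232
G1 X49.28 Y60.54 F2232
G1 X49.28 Y80.59 F2232
G00 X21.73 Y135.69
M4 S208
G1 X94.65 Y135.69 F2232
G1 X94.65 Y54.11 F2232
G1 X21.73 Y54.11 F2232
G1 X21.73 Y135.69 F2232
G00 X85.17 Y47.18
M4 S208
G1 X151.92 Y135.22 F2232
M5
G00 X0.00 Y0.00

Since the viewBox matches the mm dimensions, user units are millimetres directly. The only transform is the Y-flip y_m = 169.93 − y_svg.

Shape 1 is a closed polygon drawn with `<polygon>`. Its stroke #0000ff means engrave at S208, F2232. After flipping Y the toolpath is (117.08,24.01) → (140.21,148.83) → (152.83,144.59) → (68.70,48.76) → (140.01,56.52) → (98.32,59.48) → (117.08,24.01), returning to the start.

Shape 2 is a rectangle drawn with `<path>`. Its stroke #0000ff means engrave at S208, F2232. After flipping Y the toolpath is (49.28,80.59) → (136.29,80.59) → (136.29,60.54) → (49.28,60.54) → (49.28,80.59), returning to the start.

Shape 3 is a rectangle drawn with `<polygon>`. Its stroke #0000ff means engrave at S208, F2232. After flipping Y the toolpath is (21.73,135.69) → (94.65,135.69) → (94.65,54.11) → (21.73,54.11) → (21.73,135.69), returning to the start.

Shape 4 is a line segment drawn with `<polyline>`. Its stroke #0000ff means engrave at S208, F2232. After flipping Y the toolpath is (85.17,47.18) → (151.92,135.22).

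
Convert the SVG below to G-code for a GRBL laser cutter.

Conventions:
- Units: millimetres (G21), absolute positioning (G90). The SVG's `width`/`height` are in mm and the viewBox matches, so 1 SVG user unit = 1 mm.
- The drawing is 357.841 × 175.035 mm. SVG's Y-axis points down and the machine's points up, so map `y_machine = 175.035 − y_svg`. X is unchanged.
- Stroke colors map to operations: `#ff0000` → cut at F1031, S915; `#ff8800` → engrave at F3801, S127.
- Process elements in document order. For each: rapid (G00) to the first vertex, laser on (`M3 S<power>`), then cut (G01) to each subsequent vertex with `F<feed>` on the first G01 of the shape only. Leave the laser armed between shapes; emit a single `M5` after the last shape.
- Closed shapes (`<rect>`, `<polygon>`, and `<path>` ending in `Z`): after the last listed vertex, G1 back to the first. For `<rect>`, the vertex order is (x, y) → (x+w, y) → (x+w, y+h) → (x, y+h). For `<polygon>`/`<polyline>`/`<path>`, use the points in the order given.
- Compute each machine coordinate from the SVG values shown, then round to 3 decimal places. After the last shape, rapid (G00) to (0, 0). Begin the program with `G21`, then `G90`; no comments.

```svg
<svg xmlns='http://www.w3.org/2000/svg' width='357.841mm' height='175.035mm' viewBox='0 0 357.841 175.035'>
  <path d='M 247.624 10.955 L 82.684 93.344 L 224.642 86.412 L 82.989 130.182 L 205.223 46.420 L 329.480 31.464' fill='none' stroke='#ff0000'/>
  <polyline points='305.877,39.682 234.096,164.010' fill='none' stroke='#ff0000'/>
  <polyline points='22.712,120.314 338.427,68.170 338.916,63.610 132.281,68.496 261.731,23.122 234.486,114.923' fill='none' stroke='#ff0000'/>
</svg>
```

G21
G90
G00 X247.624 Y164.080
M3 S915
G01 X82.684 Y81.691 F1031
G01 X224.642 Y88.623
G01 X82.989 Y44.853
G01 X205.223 Y128.615
G01 X329.480 Y143.571
G00 X305.877 Y135.353
M3 S915
G01 X234.096 Y11.025 F1031
G00 X22.712 Y54.721
M3 S915
G01 X338.427 Y106.865 F1031
G01 X338.916 Y111.425
G01 X132.281 Y106.539
G01 X261.731 Y151.913
G01 X234.486 Y60.112
M5
G00 X0.000 Y0.000

Since the viewBox matches the mm dimensions, user units are millimetres directly. The only transform is the Y-flip y_m = 175.035 − y_svg.

Shape 1 is a open polyline drawn with `<path>`. Its stroke #ff0000 means cut at S915, F1031. After flipping Y the toolpath is (247.624,164.080) → (82.684,81.691) → (224.642,88.623) → (82.989,44.853) → (205.223,128.615) → (329.480,143.571).

Shape 2 is a line segment drawn with `<polyline>`. Its stroke #ff0000 means cut at S915, F1031. After flipping Y the toolpath is (305.877,135.353) → (234.096,11.025).

Shape 3 is a open polyline drawn with `<polyline>`. Its stroke #ff0000 means cut at S915, F1031. After flipping Y the toolpath is (22.712,54.721) → (338.427,106.865) → (338.916,111.425) → (132.281,106.539) → (261.731,151.913) → (234.486,60.112).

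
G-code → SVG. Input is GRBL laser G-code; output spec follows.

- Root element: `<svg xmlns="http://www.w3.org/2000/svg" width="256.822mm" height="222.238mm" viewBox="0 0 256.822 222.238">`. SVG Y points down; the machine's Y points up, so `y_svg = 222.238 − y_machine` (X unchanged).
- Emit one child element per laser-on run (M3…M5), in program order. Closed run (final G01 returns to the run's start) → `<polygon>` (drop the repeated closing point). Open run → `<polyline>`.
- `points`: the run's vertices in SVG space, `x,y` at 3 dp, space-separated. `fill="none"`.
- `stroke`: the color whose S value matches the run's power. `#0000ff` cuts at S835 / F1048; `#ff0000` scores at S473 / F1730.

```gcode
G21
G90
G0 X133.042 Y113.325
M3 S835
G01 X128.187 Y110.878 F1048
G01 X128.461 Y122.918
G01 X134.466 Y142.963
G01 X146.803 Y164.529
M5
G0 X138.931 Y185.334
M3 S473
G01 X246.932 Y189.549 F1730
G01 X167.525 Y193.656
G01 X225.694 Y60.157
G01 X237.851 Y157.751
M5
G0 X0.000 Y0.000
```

Machine Y-up, SVG Y-down with viewBox height 222.238, so y_svg = 222.238 − y_machine; X carries over.

Run 1: S835 ⇒ cut layer `#0000ff`. The run is open, so emit a `<polyline>` with points (Y-flipped): 133.042,108.913 128.187,111.360 128.461,99.320 134.466,79.275 146.803,57.709.

Run 2: S473 ⇒ score layer `#ff0000`. The run is open, so emit a `<polyline>` with points (Y-flipped): 138.931,36.904 246.932,32.689 167.525,28.582 225.694,162.081 237.851,64.487.

<svg xmlns="http://www.w3.org/2000/svg" width="256.822mm" height="222.238mm" viewBox="0 0 256.822 222.238">
  <polyline points="133.042,108.913 128.187,111.360 128.461,99.320 134.466,79.275 146.803,57.709" fill="none" stroke="#0000ff"/>
  <polyline points="138.931,36.904 246.932,32.689 167.525,28.582 225.694,162.081 237.851,64.487" fill="none" stroke="#ff0000"/>
</svg>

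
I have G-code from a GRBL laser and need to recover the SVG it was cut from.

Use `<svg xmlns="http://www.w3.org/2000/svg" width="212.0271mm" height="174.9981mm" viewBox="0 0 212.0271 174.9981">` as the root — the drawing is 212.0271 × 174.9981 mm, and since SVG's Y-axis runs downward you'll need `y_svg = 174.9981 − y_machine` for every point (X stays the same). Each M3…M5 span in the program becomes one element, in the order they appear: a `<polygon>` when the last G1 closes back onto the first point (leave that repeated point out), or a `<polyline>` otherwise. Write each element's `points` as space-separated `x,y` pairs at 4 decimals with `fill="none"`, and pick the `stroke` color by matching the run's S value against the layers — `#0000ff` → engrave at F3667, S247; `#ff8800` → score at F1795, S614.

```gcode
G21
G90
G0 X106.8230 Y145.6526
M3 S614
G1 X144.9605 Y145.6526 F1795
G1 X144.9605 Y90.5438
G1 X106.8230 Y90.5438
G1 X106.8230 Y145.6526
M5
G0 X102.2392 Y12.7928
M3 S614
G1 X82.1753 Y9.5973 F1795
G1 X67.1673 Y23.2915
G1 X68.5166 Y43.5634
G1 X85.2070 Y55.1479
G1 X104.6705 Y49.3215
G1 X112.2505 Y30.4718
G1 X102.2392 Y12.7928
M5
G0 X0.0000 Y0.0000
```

Machine Y-up, SVG Y-down with viewBox height 174.9981, so y_svg = 174.9981 − y_machine; X carries over. Every run uses S614, so all elements get stroke `#ff8800` (score).

Run 1: The run returns to its start, so emit a `<polygon>` with points (Y-flipped): 106.8230,29.3455 144.9605,29.3455 144.9605,84.4543 106.8230,84.4543.

Run 2: The run returns to its start, so emit a `<polygon>` with points (Y-flipped): 102.2392,162.2053 82.1753,165.4008 67.1673,151.7066 68.5166,131.4347 85.2070,119.8502 104.6705,125.6766 112.2505,144.5263.

<svg xmlns="http://www.w3.org/2000/svg" width="212.0271mm" height="174.9981mm" viewBox="0 0 212.0271 174.9981">
  <polygon points="106.8230,29.3455 144.9605,29.3455 144.9605,84.4543 106.8230,84.4543" fill="none" stroke="#ff8800"/>
  <polygon points="102.2392,162.2053 82.1753,165.4008 67.1673,151.7066 68.5166,131.4347 85.2070,119.8502 104.6705,125.6766 112.2505,144.5263" fill="none" stroke="#ff8800"/>
</svg>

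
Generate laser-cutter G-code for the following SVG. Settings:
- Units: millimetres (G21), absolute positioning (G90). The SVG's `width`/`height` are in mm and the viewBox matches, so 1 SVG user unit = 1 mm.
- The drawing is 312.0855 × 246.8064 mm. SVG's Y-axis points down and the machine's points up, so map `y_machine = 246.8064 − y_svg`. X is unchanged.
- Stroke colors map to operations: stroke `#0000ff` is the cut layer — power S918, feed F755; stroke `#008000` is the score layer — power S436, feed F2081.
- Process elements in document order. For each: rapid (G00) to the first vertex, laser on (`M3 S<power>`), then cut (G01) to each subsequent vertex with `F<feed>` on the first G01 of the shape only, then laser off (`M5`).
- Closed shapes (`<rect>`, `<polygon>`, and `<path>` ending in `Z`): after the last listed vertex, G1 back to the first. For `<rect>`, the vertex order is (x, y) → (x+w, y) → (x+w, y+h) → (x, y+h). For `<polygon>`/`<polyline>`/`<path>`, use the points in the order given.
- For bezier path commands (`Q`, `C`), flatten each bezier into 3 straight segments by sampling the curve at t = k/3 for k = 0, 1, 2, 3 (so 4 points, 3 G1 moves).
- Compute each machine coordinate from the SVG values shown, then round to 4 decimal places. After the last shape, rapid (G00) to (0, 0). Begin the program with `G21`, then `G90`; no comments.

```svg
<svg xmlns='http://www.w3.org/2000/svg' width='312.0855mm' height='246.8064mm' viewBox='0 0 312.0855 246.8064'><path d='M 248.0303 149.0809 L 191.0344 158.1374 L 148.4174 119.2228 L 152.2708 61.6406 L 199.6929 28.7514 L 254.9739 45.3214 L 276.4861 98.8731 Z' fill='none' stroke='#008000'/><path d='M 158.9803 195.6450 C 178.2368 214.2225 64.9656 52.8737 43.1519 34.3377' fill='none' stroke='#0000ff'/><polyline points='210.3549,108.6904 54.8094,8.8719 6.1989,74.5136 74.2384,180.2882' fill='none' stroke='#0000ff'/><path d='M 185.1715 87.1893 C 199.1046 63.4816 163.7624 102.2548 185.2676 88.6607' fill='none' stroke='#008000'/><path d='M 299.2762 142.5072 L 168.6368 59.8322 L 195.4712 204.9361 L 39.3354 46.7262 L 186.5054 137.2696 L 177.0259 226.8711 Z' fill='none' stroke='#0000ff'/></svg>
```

G21
G90
G00 X248.0303 Y97.7255
M3 S436
G01 X191.0344 Y88.6690 F2081
G01 X148.4174 Y127.5836
G01 X152.2708 Y185.1658
G01 X199.6929 Y218.0550
G01 X254.9739 Y201.4850
G01 X276.4861 Y147.9333
G01 X248.0303 Y97.7255
M5
G00 X158.9803 Y51.1614
M3 S918
G01 X142.3566 Y80.6060 F755
G01 X87.1557 Y158.2817
G01 X43.1519 Y212.4687
M5
G00 X210.3549 Y138.1160
M3 S918
G01 X54.8094 Y237.9345 F755
G01 X6.1989 Y172.2928
G01 X74.2384 Y66.5182
M5
G00 X185.1715 Y159.6171
M3 S436
G01 X186.6100 Y166.7515 F2081
G01 X178.7811 Y157.7537
G01 X185.2676 Y158.1457
M5
G00 X299.2762 Y104.2992
M3 S918
G01 X168.6368 Y186.9742 F755
G01 X195.4712 Y41.8703
G01 X39.3354 Y200.0802
G01 X186.5054 Y109.5368
G01 X177.0259 Y19.9353
G01 X299.2762 Y104.2992
M5
G00 X0.0000 Y0.0000

viewBox `0 0 312.0855 246.8064` with mm width/height → 1 unit = 1 mm. Flip: y_m = 246.8064 − y_svg.

**Shape 1** — `<path>` regular polygon, stroke `#008000` → score (S436, F2081). Machine vertices: (248.0303,97.7255) → (191.0344,88.6690) → (148.4174,127.5836) → (152.2708,185.1658) → (199.6929,218.0550) → (254.9739,201.4850) → (276.4861,147.9333) → (248.0303,97.7255). Closed: final G1 returns to the first vertex.

**Shape 2** — `<path>` cubic bezier, stroke `#0000ff` → cut (S918, F755). Control points (SVG): P0=(158.9803,195.6450), P1=(178.2368,214.2225), P2=(64.9656,52.8737), P3=(43.1519,34.3377); sampled at t=k/3. Machine vertices: (158.9803,51.1614) → (142.3566,80.6060) → (87.1557,158.2817) → (43.1519,212.4687). Open path.

**Shape 3** — `<polyline>` open polyline, stroke `#0000ff` → cut (S918, F755). Machine vertices: (210.3549,138.1160) → (54.8094,237.9345) → (6.1989,172.2928) → (74.2384,66.5182). Open path.

**Shape 4** — `<path>` cubic bezier, stroke `#008000` → score (S436, F2081). Control points (SVG): P0=(185.1715,87.1893), P1=(199.1046,63.4816), P2=(163.7624,102.2548), P3=(185.2676,88.6607); sampled at t=k/3. Machine vertices: (185.1715,159.6171) → (186.6100,166.7515) → (178.7811,157.7537) → (185.2676,158.1457). Open path.

**Shape 5** — `<path>` closed polygon, stroke `#0000ff` → cut (S918, F755). Machine vertices: (299.2762,104.2992) → (168.6368,186.9742) → (195.4712,41.8703) → (39.3354,200.0802) → (186.5054,109.5368) → (177.0259,19.9353) → (299.2762,104.2992). Closed: final G1 returns to the first vertex.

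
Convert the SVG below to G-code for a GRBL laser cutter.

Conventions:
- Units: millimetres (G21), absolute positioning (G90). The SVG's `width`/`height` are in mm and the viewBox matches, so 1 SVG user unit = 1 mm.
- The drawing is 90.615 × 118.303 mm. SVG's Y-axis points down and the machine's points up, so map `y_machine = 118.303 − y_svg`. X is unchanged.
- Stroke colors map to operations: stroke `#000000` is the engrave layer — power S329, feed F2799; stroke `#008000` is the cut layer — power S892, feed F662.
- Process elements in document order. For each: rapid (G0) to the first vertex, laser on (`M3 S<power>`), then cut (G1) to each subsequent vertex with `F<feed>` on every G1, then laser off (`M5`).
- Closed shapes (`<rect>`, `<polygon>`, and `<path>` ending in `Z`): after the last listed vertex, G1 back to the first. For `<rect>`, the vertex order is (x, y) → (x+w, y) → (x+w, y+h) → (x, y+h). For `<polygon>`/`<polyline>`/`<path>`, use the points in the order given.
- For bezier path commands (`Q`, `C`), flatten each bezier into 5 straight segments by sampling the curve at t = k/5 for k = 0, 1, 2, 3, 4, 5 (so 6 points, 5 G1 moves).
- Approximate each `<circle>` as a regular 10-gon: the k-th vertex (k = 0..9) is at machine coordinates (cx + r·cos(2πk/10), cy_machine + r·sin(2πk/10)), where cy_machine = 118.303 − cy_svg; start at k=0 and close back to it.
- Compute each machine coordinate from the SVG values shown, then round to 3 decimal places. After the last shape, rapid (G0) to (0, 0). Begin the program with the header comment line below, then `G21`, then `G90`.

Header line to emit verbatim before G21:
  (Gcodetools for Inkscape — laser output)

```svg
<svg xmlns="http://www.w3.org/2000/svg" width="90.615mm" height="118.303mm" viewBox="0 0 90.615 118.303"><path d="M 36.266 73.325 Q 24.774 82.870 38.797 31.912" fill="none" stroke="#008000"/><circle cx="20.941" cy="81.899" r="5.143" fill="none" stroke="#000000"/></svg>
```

Since the viewBox matches the mm dimensions, user units are millimetres directly. The only transform is the Y-flip y_m = 118.303 − y_svg.

Shape 1 is a quadratic bezier drawn with `<path>`. Its stroke #008000 means cut at S892, F662. After flipping Y the toolpath is (36.266,44.978) → (32.690,43.580) → (31.155,47.022) → (31.661,55.305) → (34.208,68.428) → (38.797,86.391).

Shape 2 is a circle drawn with `<circle>`. Its stroke #000000 means engrave at S329, F2799. After flipping Y the toolpath is (26.084,36.404) → (25.102,39.427) → (22.530,41.295) → (19.352,41.295) → (16.780,39.427) → (15.798,36.404) → (16.780,33.381) → (19.352,31.513) → (22.530,31.513) → (25.102,33.381) → (26.084,36.404), returning to the start.

(Gcodetools for Inkscape — laser output)
G21
G90
G0 X36.266 Y44.978
M3 S892
G1 X32.690 Y43.580 F662
G1 X31.155 Y47.022 F662
G1 X31.661 Y55.305 F662
G1 X34.208 Y68.428 F662
G1 X38.797 Y86.391 F662
M5
G0 X26.084 Y36.404
M3 S329
G1 X25.102 Y39.427 F2799
G1 X22.530 Y41.295 F2799
G1 X19.352 Y41.295 F2799
G1 X16.780 Y39.427 F2799
G1 X15.798 Y36.404 F2799
G1 X16.780 Y33.381 F2799
G1 X19.352 Y31.513 F2799
G1 X22.530 Y31.513 F2799
G1 X25.102 Y33.381 F2799
G1 X26.084 Y36.404 F2799
M5
G0 X0.000 Y0.000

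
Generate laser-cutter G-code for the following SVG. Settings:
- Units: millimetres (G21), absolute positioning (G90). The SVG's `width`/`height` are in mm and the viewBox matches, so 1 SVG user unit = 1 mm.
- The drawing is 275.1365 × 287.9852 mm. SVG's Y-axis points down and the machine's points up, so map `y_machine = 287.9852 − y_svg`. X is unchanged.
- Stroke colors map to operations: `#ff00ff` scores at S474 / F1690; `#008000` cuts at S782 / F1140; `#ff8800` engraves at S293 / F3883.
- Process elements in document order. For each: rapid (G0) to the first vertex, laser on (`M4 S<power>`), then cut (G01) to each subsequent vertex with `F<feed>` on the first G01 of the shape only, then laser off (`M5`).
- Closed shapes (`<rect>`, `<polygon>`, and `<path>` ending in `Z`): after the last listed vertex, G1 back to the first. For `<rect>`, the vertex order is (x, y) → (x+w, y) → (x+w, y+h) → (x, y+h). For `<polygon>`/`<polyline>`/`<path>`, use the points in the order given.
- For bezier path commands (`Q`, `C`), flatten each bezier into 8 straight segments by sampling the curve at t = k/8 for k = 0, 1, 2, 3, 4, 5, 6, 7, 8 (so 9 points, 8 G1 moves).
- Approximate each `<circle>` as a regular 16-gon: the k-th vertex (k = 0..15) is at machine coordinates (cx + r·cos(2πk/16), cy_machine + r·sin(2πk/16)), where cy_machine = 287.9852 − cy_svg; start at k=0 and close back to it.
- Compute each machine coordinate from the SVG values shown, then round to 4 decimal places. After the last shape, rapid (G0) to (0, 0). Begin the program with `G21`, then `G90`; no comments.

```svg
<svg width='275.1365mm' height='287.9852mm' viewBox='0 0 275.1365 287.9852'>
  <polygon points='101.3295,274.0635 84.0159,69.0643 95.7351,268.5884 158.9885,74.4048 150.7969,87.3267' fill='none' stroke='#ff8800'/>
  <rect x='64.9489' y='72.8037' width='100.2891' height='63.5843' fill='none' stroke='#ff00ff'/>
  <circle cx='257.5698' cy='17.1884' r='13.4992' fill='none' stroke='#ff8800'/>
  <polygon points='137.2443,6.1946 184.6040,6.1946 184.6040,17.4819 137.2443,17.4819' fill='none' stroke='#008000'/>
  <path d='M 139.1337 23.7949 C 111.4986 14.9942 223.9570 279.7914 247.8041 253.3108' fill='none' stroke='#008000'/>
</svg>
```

G21
G90
G0 X101.3295 Y13.9217
M4 S293
G01 X84.0159 Y218.9209 F3883
G01 X95.7351 Y19.3968
G01 X158.9885 Y213.5804
G01 X150.7969 Y200.6585
G01 X101.3295 Y13.9217
M5
G0 X64.9489 Y215.1815
M4 S474
G01 X165.2380 Y215.1815 F1690
G01 X165.2380 Y151.5972
G01 X64.9489 Y151.5972
G01 X64.9489 Y215.1815
M5
G0 X271.0690 Y270.7968
M4 S293
G01 X270.0414 Y275.9627 F3883
G01 X267.1152 Y280.3422
G01 X262.7357 Y283.2684
G01 X257.5698 Y284.2960
G01 X252.4039 Y283.2684
G01 X248.0244 Y280.3422
G01 X245.0982 Y275.9627
G01 X244.0706 Y270.7968
G01 X245.0982 Y265.6309
G01 X248.0244 Y261.2514
G01 X252.4039 Y258.3252
G01 X257.5698 Y257.2976
G01 X262.7357 Y258.3252
G01 X267.1152 Y261.2514
G01 X270.0414 Y265.6309
G01 X271.0690 Y270.7968
M5
G0 X137.2443 Y281.7906
M4 S782
G01 X184.6040 Y281.7906 F1140
G01 X184.6040 Y270.5033
G01 X137.2443 Y270.5033
G01 X137.2443 Y281.7906
M5
G0 X139.1337 Y264.1903
M4 S782
G01 X134.8907 Y255.7689 F1140
G01 X141.1014 Y228.3174
G01 X155.0856 Y188.4553
G01 X174.1631 Y142.8024
G01 X195.6538 Y97.9782
G01 X216.8777 Y60.6024
G01 X235.1545 Y37.2945
G01 X247.8041 Y34.6744
M5
G0 X0.0000 Y0.0000

Since the viewBox matches the mm dimensions, user units are millimetres directly. The only transform is the Y-flip y_m = 287.9852 − y_svg.

Shape 1 is a closed polygon drawn with `<polygon>`. Its stroke #ff8800 means engrave at S293, F3883. After flipping Y the toolpath is (101.3295,13.9217) → (84.0159,218.9209) → (95.7351,19.3968) → (158.9885,213.5804) → (150.7969,200.6585) → (101.3295,13.9217), returning to the start.

Shape 2 is a rectangle drawn with `<rect>`. Its stroke #ff00ff means score at S474, F1690. After flipping Y the toolpath is (64.9489,215.1815) → (165.2380,215.1815) → (165.2380,151.5972) → (64.9489,151.5972) → (64.9489,215.1815), returning to the start.

Shape 3 is a circle drawn with `<circle>`. Its stroke #ff8800 means engrave at S293, F3883. After flipping Y the toolpath is (271.0690,270.7968) → (270.0414,275.9627) → (267.1152,280.3422) → (262.7357,283.2684) → (257.5698,284.2960) → (252.4039,283.2684) → (248.0244,280.3422) → (245.0982,275.9627) → (244.0706,270.7968) → (245.0982,265.6309) → (248.0244,261.2514) → (252.4039,258.3252) → (257.5698,257.2976) → (262.7357,258.3252) → (267.1152,261.2514) → (270.0414,265.6309) → (271.0690,270.7968), returning to the start.

Shape 4 is a rectangle drawn with `<polygon>`. Its stroke #008000 means cut at S782, F1140. After flipping Y the toolpath is (137.2443,281.7906) → (184.6040,281.7906) → (184.6040,270.5033) → (137.2443,270.5033) → (137.2443,281.7906), returning to the start.

Shape 5 is a cubic bezier drawn with `<path>`. Its stroke #008000 means cut at S782, F1140. After flipping Y the toolpath is (139.1337,264.1903) → (134.8907,255.7689) → (141.1014,228.3174) → (155.0856,188.4553) → (174.1631,142.8024) → (195.6538,97.9782) → (216.8777,60.6024) → (235.1545,37.2945) → (247.8041,34.6744).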